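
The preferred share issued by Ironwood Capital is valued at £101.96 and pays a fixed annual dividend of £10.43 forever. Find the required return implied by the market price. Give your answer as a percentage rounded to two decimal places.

P = C/r ⇒ r = C/P = £10.43/£101.96 = 0.102295

10.23%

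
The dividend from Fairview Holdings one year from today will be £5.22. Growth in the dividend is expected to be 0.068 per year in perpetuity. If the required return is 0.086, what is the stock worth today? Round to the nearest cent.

Growing perpetuity: P = D₁ / (r − g) = £5.2200 / (0.086 − 0.068) = £290.00

£290.00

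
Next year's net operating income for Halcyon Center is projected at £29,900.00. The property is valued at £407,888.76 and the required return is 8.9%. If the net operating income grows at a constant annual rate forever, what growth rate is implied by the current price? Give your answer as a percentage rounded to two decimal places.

P = D₁/(r−g) ⇒ g = r − D₁/P = 0.089 − £29,900.00/£407,888.76 = 0.015696

1.57%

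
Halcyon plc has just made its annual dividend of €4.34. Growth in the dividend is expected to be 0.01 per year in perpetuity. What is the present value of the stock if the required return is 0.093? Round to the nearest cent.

€52.81

D₁ = D₀ × (1 + g) = €4.34 × 1.01 = €4.3834
Growing perpetuity: P = D₁ / (r − g) = €4.3834 / (0.093 − 0.01) = €52.81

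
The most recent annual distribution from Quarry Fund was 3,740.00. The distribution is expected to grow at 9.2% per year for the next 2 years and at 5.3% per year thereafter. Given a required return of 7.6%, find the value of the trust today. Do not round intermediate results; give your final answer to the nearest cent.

184004.74

D_1 = 4084.08000
D_2 = 4459.81536
Terminal value at year 2: TV = D_2×(1+g_2)/(r−g_2) = 4696.18557/0.023 = 204181.98148
P_0 = D_1/(1+r)^1 + D_2/(1+r)^2 + TV/(1+r)^2
    = 3795.61338 + 3852.05373 + 176357.06862 = 184004.73574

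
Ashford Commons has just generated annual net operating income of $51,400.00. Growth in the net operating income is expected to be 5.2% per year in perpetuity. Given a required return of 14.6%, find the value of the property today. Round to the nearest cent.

$575242.55

D₁ = D₀ × (1 + g) = $51,400.00 × 1.052 = $54,072.8000
Growing perpetuity: P = D₁ / (r − g) = $54,072.8000 / (0.146 − 0.052) = $575,242.55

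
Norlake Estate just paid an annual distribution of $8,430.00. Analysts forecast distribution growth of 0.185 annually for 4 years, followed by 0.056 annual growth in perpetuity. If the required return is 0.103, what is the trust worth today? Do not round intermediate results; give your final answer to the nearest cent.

D_1 = 9989.55000
D_2 = 11837.61675
D_3 = 14027.57585
D_4 = 16622.67738
Terminal value at year 4: TV = D_4×(1+g_2)/(r−g_2) = 17553.54731/0.047 = 373479.73009
P_0 = D_1/(1+r)^1 + D_2/(1+r)^2 + D_3/(1+r)^3 + D_4/(1+r)^4 + TV/(1+r)^4
    = 9056.70898 + 9730.00919 + 10453.36436 + 11230.49571 + 252327.73338 = 292798.31161

$292798.31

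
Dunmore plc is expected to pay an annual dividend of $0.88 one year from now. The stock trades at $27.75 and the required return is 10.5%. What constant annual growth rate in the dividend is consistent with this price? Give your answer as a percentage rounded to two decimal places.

P = D₁/(r−g) ⇒ g = r − D₁/P = 0.105 − $0.88/$27.75 = 0.073288

7.33%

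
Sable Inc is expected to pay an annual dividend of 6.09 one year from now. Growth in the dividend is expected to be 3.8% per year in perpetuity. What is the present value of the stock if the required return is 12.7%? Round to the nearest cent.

68.43

Growing perpetuity: P = D₁ / (r − g) = 6.0900 / (0.127 − 0.038) = 68.43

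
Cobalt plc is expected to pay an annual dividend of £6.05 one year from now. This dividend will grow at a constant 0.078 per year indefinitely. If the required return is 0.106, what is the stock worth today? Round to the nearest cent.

Growing perpetuity: P = D₁ / (r − g) = £6.0500 / (0.106 − 0.078) = £216.07

£216.07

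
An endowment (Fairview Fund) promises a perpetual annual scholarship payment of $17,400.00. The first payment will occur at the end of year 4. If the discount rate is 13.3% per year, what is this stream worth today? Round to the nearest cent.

$89951.39

Value at end of year 3: C / r = $17,400.00 / 0.133 = $130,827.0677
Discount to today: PV = $130,827.0677 / (1 + 0.133)^3 = $130,827.0677 / 1.454420 = $89,951.39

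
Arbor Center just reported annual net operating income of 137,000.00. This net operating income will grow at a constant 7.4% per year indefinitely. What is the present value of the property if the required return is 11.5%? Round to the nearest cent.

3588731.71

D₁ = D₀ × (1 + g) = 137,000.00 × 1.074 = 147,138.0000
Growing perpetuity: P = D₁ / (r − g) = 147,138.0000 / (0.115 − 0.074) = 3,588,731.71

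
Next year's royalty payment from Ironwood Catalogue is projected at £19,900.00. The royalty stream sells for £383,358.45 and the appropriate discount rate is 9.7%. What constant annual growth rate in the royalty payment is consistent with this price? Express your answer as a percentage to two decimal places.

P = D₁/(r−g) ⇒ g = r − D₁/P = 0.097 − £19,900.00/£383,358.45 = 0.045090

4.51%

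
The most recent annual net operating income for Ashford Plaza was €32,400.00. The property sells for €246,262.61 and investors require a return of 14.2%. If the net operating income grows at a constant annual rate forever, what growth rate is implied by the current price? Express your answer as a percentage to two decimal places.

0.92%

P = D₀(1+g)/(r−g) ⇒ P(r−g) = D₀(1+g) ⇒ g(P+D₀) = P·r − D₀
g = (P·r − D₀)/(P + D₀) = (€246,262.61×0.142 − €32,400.00) / (€246,262.61 + €32,400.00) = 0.009220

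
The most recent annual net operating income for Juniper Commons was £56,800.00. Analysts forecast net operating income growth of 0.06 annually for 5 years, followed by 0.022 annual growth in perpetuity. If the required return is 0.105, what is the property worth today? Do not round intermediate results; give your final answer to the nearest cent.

£819249.23

D_1 = 60208.00000
D_2 = 63820.48000
D_3 = 67649.70880
D_4 = 71708.69133
D_5 = 76011.21281
Terminal value at year 5: TV = D_5×(1+g_2)/(r−g_2) = 77683.45949/0.083 = 935945.29505
P_0 = D_1/(1+r)^1 + D_2/(1+r)^2 + D_3/(1+r)^3 + D_4/(1+r)^4 + D_5/(1+r)^5 + TV/(1+r)^5
    = 54486.87783 + 52267.95520 + 50139.39594 + 48097.52009 + 46138.79755 + 568118.68790 = 819249.23451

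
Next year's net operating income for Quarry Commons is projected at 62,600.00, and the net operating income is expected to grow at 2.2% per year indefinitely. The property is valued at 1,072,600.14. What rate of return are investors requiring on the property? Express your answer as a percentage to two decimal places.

P = D₁/(r − g) ⇒ r = D₁/P + g = 62,600.0000/1,072,600.14 + 0.022 = 0.058363 + 0.022 = 0.080363

8.04%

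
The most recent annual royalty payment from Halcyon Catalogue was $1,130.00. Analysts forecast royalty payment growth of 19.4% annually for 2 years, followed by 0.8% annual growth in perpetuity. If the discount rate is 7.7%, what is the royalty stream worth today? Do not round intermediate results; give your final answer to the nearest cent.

D_1 = 1349.22000
D_2 = 1610.96868
Terminal value at year 2: TV = D_2×(1+g_2)/(r−g_2) = 1623.85643/0.069 = 23534.15115
P_0 = D_1/(1+r)^1 + D_2/(1+r)^2 + TV/(1+r)^2
    = 1252.75766 + 1388.85111 + 20289.30318 = 22930.91195

$22930.91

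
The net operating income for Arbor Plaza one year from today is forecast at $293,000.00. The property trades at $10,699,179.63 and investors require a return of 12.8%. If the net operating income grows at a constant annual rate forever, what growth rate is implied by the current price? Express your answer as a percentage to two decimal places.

10.06%

P = D₁/(r−g) ⇒ g = r − D₁/P = 0.128 − $293,000.00/$10,699,179.63 = 0.100615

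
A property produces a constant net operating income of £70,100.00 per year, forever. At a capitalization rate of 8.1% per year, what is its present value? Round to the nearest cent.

£865432.10

Level perpetuity: PV = C / r = £70,100.00 / 0.081 = £865,432.10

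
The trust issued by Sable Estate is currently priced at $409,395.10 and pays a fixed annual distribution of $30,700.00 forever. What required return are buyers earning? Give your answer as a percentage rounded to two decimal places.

7.50%

P = C/r ⇒ r = C/P = $30,700.00/$409,395.10 = 0.074989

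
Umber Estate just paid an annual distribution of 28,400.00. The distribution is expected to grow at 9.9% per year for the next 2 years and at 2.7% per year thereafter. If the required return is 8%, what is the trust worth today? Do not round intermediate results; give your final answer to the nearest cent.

D_1 = 31211.60000
D_2 = 34301.54840
Terminal value at year 2: TV = D_2×(1+g_2)/(r−g_2) = 35227.69021/0.053 = 664673.40013
P_0 = D_1/(1+r)^1 + D_2/(1+r)^2 + TV/(1+r)^2
    = 28899.62963 + 29408.04904 + 569850.30875 = 628157.98742

628157.99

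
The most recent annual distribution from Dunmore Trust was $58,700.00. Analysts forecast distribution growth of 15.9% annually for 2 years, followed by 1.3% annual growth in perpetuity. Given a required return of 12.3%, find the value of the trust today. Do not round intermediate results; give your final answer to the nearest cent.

D_1 = 68033.30000
D_2 = 78850.59470
Terminal value at year 2: TV = D_2×(1+g_2)/(r−g_2) = 79875.65243/0.11 = 726142.29483
P_0 = D_1/(1+r)^1 + D_2/(1+r)^2 + TV/(1+r)^2
    = 60581.74533 + 62523.81374 + 575787.48473 = 698893.04380

$698893.04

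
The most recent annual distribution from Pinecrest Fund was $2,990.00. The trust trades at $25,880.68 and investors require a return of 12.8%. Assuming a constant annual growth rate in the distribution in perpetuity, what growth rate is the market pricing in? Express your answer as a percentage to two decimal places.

P = D₀(1+g)/(r−g) ⇒ P(r−g) = D₀(1+g) ⇒ g(P+D₀) = P·r − D₀
g = (P·r − D₀)/(P + D₀) = ($25,880.68×0.128 − $2,990.00) / ($25,880.68 + $2,990.00) = 0.011178

1.12%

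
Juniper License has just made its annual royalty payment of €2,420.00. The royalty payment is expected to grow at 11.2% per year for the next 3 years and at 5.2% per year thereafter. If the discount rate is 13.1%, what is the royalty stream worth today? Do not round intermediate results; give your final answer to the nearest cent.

D_1 = 2691.04000
D_2 = 2992.43648
D_3 = 3327.58937
Terminal value at year 3: TV = D_3×(1+g_2)/(r−g_2) = 3500.62401/0.079 = 44311.69636
P_0 = D_1/(1+r)^1 + D_2/(1+r)^2 + D_3/(1+r)^3 + TV/(1+r)^3
    = 2379.34571 + 2339.37439 + 2300.07455 + 30628.84087 = 37647.63552

€37647.64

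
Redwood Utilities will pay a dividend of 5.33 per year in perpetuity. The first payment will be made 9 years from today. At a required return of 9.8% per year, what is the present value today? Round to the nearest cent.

Value at end of year 8: C / r = 5.33 / 0.098 = 54.3878
Discount to today: PV = 54.3878 / (1 + 0.098)^8 = 54.3878 / 2.112607 = 25.74

25.74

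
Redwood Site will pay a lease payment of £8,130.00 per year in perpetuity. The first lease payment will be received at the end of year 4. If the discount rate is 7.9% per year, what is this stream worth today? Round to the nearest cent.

Value at end of year 3: C / r = £8,130.00 / 0.079 = £102,911.3924
Discount to today: PV = £102,911.3924 / (1 + 0.079)^3 = £102,911.3924 / 1.256216 = £81,921.73

£81921.73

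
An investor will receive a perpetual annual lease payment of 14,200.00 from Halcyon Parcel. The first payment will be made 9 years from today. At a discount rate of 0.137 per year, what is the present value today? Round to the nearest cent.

Value at end of year 8: C / r = 14,200.00 / 0.137 = 103,649.6350
Discount to today: PV = 103,649.6350 / (1 + 0.137)^8 = 103,649.6350 / 2.793082 = 37,109.41

37109.41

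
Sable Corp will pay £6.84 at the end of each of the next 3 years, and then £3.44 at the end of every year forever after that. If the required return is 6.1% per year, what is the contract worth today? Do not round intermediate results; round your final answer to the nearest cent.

PV of 3-year annuity: £6.84 × [1 − (1+0.061)^−3] / 0.061 = 18.24963
Perpetuity value at year 3: £3.44 / 0.061 = 56.39344
PV of perpetuity: 56.39344 / (1+0.061)^3 = 47.21527
Total PV = 18.24963 + 47.21527 = 65.46489

£65.46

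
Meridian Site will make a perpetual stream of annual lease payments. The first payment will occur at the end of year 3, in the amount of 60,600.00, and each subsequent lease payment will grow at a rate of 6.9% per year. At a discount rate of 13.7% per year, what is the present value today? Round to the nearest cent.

Value at end of year 2: C₁ / (r − g) = 60,600.00 / (0.137 − 0.069) = 891,176.4706
Discount to today: PV = 891,176.4706 / (1 + 0.137)^2 = 891,176.4706 / 1.292769 = 689,354.77

689354.77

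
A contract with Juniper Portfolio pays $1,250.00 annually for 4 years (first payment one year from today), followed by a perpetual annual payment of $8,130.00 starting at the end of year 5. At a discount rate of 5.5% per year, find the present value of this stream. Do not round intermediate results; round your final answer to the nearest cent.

PV of 4-year annuity: $1,250.00 × [1 − (1+0.055)^−4] / 0.055 = 4381.43765
Perpetuity value at year 4: $8,130.00 / 0.055 = 147818.18182
PV of perpetuity: 147818.18182 / (1+0.055)^4 = 119321.31133
Total PV = 4381.43765 + 119321.31133 = 123702.74898

$123702.75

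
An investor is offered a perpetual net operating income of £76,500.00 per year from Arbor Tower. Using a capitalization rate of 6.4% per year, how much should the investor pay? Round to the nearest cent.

Level perpetuity: PV = C / r = £76,500.00 / 0.064 = £1,195,312.50

£1195312.50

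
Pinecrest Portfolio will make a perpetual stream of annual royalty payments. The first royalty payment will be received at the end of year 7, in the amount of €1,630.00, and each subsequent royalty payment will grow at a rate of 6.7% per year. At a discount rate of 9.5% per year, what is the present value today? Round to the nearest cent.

Value at end of year 6: C₁ / (r − g) = €1,630.00 / (0.095 − 0.067) = €58,214.2857
Discount to today: PV = €58,214.2857 / (1 + 0.095)^6 = €58,214.2857 / 1.723791 = €33,771.07

€33771.07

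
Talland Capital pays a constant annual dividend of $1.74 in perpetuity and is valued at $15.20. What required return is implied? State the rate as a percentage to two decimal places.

P = C/r ⇒ r = C/P = $1.74/$15.20 = 0.114474

11.45%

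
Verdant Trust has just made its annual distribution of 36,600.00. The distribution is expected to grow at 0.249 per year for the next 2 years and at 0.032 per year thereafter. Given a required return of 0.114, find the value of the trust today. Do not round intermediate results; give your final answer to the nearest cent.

666074.08

D_1 = 45713.40000
D_2 = 57096.03660
Terminal value at year 2: TV = D_2×(1+g_2)/(r−g_2) = 58923.10977/0.082 = 718574.50940
P_0 = D_1/(1+r)^1 + D_2/(1+r)^2 + TV/(1+r)^2
    = 41035.36804 + 46008.23580 + 579030.47988 = 666074.08372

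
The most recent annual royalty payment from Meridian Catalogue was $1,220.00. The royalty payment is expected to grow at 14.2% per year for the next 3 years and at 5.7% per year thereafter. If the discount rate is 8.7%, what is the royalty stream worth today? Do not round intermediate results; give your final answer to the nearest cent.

$53888.22

D_1 = 1393.24000
D_2 = 1591.08008
D_3 = 1817.01345
Terminal value at year 3: TV = D_3×(1+g_2)/(r−g_2) = 1920.58322/0.03 = 64019.44060
P_0 = D_1/(1+r)^1 + D_2/(1+r)^2 + D_3/(1+r)^3 + TV/(1+r)^3
    = 1281.72953 + 1346.58245 + 1414.71680 + 49845.18850 = 53888.21728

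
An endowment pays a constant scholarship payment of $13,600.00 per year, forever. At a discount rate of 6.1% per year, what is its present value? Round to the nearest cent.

$222950.82

Level perpetuity: PV = C / r = $13,600.00 / 0.061 = $222,950.82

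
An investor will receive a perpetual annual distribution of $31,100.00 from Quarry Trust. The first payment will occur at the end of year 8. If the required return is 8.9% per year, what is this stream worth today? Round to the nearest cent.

Value at end of year 7: C / r = $31,100.00 / 0.089 = $349,438.2022
Discount to today: PV = $349,438.2022 / (1 + 0.089)^7 = $349,438.2022 / 1.816332 = $192,386.78

$192386.78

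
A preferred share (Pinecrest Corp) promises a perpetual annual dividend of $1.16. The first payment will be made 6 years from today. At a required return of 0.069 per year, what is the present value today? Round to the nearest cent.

$12.04

Value at end of year 5: C / r = $1.16 / 0.069 = $16.8116
Discount to today: PV = $16.8116 / (1 + 0.069)^5 = $16.8116 / 1.396010 = $12.04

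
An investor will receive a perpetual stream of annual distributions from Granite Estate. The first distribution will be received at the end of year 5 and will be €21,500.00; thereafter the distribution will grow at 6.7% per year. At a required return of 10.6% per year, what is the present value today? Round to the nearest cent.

€368428.61

Value at end of year 4: C₁ / (r − g) = €21,500.00 / (0.106 − 0.067) = €551,282.0513
Discount to today: PV = €551,282.0513 / (1 + 0.106)^4 = €551,282.0513 / 1.496306 = €368,428.61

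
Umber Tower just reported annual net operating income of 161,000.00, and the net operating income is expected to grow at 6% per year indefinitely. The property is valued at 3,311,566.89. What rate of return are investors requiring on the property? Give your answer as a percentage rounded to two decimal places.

D₁ = 161,000.00 × 1.06 = 170,660.0000
P = D₁/(r − g) ⇒ r = D₁/P + g = 170,660.0000/3,311,566.89 + 0.06 = 0.051535 + 0.06 = 0.111535

11.15%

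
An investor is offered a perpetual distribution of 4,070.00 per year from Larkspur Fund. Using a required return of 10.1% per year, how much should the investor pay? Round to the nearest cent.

40297.03

Level perpetuity: PV = C / r = 4,070.00 / 0.101 = 40,297.03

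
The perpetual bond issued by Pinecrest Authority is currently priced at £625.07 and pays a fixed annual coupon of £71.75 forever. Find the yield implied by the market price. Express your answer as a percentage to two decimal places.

P = C/r ⇒ r = C/P = £71.75/£625.07 = 0.114787

11.48%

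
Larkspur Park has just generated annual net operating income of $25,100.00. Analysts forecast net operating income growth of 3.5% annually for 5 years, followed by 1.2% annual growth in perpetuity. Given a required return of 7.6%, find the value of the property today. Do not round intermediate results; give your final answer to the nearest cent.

$438686.70

D_1 = 25978.50000
D_2 = 26887.74750
D_3 = 27828.81866
D_4 = 28802.82732
D_5 = 29810.92627
Terminal value at year 5: TV = D_5×(1+g_2)/(r−g_2) = 30168.65739/0.064 = 471385.27167
P_0 = D_1/(1+r)^1 + D_2/(1+r)^2 + D_3/(1+r)^3 + D_4/(1+r)^4 + D_5/(1+r)^5 + TV/(1+r)^5
    = 24143.58736 + 23223.61795 + 22338.70314 + 21487.50721 + 20668.74531 + 326824.53528 = 438686.69625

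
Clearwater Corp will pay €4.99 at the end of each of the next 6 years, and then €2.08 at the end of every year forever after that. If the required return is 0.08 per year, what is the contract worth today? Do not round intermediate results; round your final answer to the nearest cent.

€39.45

PV of 6-year annuity: €4.99 × [1 − (1+0.08)^−6] / 0.08 = 23.06817
Perpetuity value at year 6: €2.08 / 0.08 = 26.00000
PV of perpetuity: 26.00000 / (1+0.08)^6 = 16.38441
Total PV = 23.06817 + 16.38441 = 39.45258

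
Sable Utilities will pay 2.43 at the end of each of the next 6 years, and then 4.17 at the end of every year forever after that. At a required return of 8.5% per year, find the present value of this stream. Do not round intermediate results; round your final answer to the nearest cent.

PV of 6-year annuity: 2.43 × [1 − (1+0.085)^−6] / 0.085 = 11.06522
Perpetuity value at year 6: 4.17 / 0.085 = 49.05882
PV of perpetuity: 49.05882 / (1+0.085)^6 = 30.07037
Total PV = 11.06522 + 30.07037 = 41.13558

41.14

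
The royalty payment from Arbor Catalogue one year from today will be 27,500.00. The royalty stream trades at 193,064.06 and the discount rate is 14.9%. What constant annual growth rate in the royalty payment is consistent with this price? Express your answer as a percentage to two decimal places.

P = D₁/(r−g) ⇒ g = r − D₁/P = 0.149 − 27,500.00/193,064.06 = 0.006560

0.66%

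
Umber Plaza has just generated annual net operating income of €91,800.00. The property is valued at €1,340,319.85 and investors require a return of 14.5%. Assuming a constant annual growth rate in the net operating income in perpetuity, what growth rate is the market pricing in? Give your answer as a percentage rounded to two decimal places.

7.16%

P = D₀(1+g)/(r−g) ⇒ P(r−g) = D₀(1+g) ⇒ g(P+D₀) = P·r − D₀
g = (P·r − D₀)/(P + D₀) = (€1,340,319.85×0.145 − €91,800.00) / (€1,340,319.85 + €91,800.00) = 0.071605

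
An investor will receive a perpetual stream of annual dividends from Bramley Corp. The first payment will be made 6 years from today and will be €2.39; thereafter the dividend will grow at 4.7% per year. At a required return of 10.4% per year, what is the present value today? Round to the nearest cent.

Value at end of year 5: C₁ / (r − g) = €2.39 / (0.104 − 0.047) = €41.9298
Discount to today: PV = €41.9298 / (1 + 0.104)^5 = €41.9298 / 1.640006 = €25.57

€25.57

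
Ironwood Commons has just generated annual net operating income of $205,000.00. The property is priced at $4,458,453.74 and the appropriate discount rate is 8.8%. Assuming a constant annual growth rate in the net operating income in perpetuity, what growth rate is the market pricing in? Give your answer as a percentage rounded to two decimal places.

4.02%

P = D₀(1+g)/(r−g) ⇒ P(r−g) = D₀(1+g) ⇒ g(P+D₀) = P·r − D₀
g = (P·r − D₀)/(P + D₀) = ($4,458,453.74×0.088 − $205,000.00) / ($4,458,453.74 + $205,000.00) = 0.040173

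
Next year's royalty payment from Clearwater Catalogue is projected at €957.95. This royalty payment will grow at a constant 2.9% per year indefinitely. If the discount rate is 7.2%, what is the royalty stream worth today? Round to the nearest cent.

Growing perpetuity: P = D₁ / (r − g) = €957.9500 / (0.072 − 0.029) = €22,277.91

€22277.91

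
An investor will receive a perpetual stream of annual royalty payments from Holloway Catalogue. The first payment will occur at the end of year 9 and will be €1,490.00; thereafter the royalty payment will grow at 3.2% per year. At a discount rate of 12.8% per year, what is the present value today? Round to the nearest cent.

€5921.64

Value at end of year 8: C₁ / (r − g) = €1,490.00 / (0.128 − 0.032) = €15,520.8333
Discount to today: PV = €15,520.8333 / (1 + 0.128)^8 = €15,520.8333 / 2.621035 = €5,921.64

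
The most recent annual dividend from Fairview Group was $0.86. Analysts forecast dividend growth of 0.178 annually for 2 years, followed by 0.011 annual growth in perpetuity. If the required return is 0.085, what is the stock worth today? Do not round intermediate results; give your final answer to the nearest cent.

D_1 = 1.01308
D_2 = 1.19341
Terminal value at year 2: TV = D_2×(1+g_2)/(r−g_2) = 1.20654/0.074 = 16.30454
P_0 = D_1/(1+r)^1 + D_2/(1+r)^2 + TV/(1+r)^2
    = 0.93371 + 1.01375 + 13.84998 = 15.79744

$15.80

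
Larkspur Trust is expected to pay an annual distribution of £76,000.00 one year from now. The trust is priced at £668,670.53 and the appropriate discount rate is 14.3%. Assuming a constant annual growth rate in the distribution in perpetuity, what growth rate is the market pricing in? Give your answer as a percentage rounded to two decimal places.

P = D₁/(r−g) ⇒ g = r − D₁/P = 0.143 − £76,000.00/£668,670.53 = 0.029342

2.93%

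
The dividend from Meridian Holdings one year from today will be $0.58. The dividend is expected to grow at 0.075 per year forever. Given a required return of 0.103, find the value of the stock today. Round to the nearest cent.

$20.71

Growing perpetuity: P = D₁ / (r − g) = $0.5800 / (0.103 − 0.075) = $20.71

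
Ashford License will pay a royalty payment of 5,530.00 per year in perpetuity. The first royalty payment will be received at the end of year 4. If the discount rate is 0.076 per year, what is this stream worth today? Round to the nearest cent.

58408.32

Value at end of year 3: C / r = 5,530.00 / 0.076 = 72,763.1579
Discount to today: PV = 72,763.1579 / (1 + 0.076)^3 = 72,763.1579 / 1.245767 = 58,408.32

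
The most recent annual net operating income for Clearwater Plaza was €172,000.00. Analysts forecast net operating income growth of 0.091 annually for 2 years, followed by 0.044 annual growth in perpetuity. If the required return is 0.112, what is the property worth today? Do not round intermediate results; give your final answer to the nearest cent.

D_1 = 187652.00000
D_2 = 204728.33200
Terminal value at year 2: TV = D_2×(1+g_2)/(r−g_2) = 213736.37861/0.068 = 3143182.03835
P_0 = D_1/(1+r)^1 + D_2/(1+r)^2 + TV/(1+r)^2
    = 168751.79856 + 165564.93906 + 2541908.77021 = 2876225.50783

€2876225.51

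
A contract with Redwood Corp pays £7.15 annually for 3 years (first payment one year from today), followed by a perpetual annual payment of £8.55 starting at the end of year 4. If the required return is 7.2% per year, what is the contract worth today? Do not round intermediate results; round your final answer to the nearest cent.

£115.09

PV of 3-year annuity: £7.15 × [1 − (1+0.072)^−3] / 0.072 = 18.69551
Perpetuity value at year 3: £8.55 / 0.072 = 118.75000
PV of perpetuity: 118.75000 / (1+0.072)^3 = 96.39384
Total PV = 18.69551 + 96.39384 = 115.08934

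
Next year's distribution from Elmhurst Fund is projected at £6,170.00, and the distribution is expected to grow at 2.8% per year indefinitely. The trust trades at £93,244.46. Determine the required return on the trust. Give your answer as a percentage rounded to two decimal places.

P = D₁/(r − g) ⇒ r = D₁/P + g = £6,170.0000/£93,244.46 + 0.028 = 0.066170 + 0.028 = 0.094170

9.42%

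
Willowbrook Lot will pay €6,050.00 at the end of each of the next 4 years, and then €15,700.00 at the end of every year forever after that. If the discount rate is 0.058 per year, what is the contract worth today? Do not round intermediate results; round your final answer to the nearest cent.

PV of 4-year annuity: €6,050.00 × [1 − (1+0.058)^−4] / 0.058 = 21060.25509
Perpetuity value at year 4: €15,700.00 / 0.058 = 270689.65517
PV of perpetuity: 270689.65517 / (1+0.058)^4 = 216037.42294
Total PV = 21060.25509 + 216037.42294 = 237097.67804

€237097.68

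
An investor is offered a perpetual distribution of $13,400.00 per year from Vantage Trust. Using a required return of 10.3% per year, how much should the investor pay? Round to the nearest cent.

Level perpetuity: PV = C / r = $13,400.00 / 0.103 = $130,097.09

$130097.09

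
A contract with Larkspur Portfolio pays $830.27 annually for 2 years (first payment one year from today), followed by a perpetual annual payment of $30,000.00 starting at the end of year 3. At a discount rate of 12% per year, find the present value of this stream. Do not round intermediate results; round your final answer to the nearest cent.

$200701.67

PV of 2-year annuity: $830.27 × [1 − (1+0.12)^−2] / 0.12 = 1403.19866
Perpetuity value at year 2: $30,000.00 / 0.12 = 250000.00000
PV of perpetuity: 250000.00000 / (1+0.12)^2 = 199298.46939
Total PV = 1403.19866 + 199298.46939 = 200701.66805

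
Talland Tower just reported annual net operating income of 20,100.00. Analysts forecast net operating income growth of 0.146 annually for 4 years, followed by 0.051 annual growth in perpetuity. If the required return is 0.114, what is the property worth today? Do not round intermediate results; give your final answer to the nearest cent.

461881.80

D_1 = 23034.60000
D_2 = 26397.65160
D_3 = 30251.70873
D_4 = 34668.45821
Terminal value at year 4: TV = D_4×(1+g_2)/(r−g_2) = 36436.54958/0.063 = 578357.92980
P_0 = D_1/(1+r)^1 + D_2/(1+r)^2 + D_3/(1+r)^3 + D_4/(1+r)^4 + TV/(1+r)^4
    = 20677.37882 + 21271.34302 + 21882.36903 + 22510.94695 + 375539.76586 = 461881.80368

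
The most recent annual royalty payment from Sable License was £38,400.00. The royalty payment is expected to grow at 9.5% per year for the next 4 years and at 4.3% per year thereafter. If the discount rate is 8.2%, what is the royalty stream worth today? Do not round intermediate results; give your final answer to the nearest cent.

D_1 = 42048.00000
D_2 = 46042.56000
D_3 = 50416.60320
D_4 = 55206.18050
Terminal value at year 4: TV = D_4×(1+g_2)/(r−g_2) = 57580.04627/0.039 = 1476411.44271
P_0 = D_1/(1+r)^1 + D_2/(1+r)^2 + D_3/(1+r)^3 + D_4/(1+r)^4 + TV/(1+r)^4
    = 38861.36784 + 39328.27891 + 39800.79982 + 40278.99797 + 1077204.99704 = 1235474.44158

£1235474.44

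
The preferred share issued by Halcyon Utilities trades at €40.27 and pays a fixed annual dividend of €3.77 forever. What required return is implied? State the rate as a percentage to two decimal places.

9.36%

P = C/r ⇒ r = C/P = €3.77/€40.27 = 0.093618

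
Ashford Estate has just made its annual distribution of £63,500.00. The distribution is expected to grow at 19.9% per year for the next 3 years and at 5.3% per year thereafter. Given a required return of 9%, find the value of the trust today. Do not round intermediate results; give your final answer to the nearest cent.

£2636554.32

D_1 = 76136.50000
D_2 = 91287.66350
D_3 = 109453.90854
Terminal value at year 3: TV = D_3×(1+g_2)/(r−g_2) = 115254.96569/0.037 = 3114999.07267
P_0 = D_1/(1+r)^1 + D_2/(1+r)^2 + D_3/(1+r)^3 + TV/(1+r)^3
    = 69850.00000 + 76835.00000 + 84518.50000 + 2405350.82432 = 2636554.32432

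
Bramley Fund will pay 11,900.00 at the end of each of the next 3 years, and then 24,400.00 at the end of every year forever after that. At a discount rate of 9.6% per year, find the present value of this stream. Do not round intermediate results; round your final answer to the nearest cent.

PV of 3-year annuity: 11,900.00 × [1 − (1+0.096)^−3] / 0.096 = 29803.18630
Perpetuity value at year 3: 24,400.00 / 0.096 = 254166.66667
PV of perpetuity: 254166.66667 / (1+0.096)^3 = 193057.61241
Total PV = 29803.18630 + 193057.61241 = 222860.79871

222860.80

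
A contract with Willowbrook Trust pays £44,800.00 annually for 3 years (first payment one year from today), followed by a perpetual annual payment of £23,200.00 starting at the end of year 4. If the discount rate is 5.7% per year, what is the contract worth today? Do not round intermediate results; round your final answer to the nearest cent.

PV of 3-year annuity: £44,800.00 × [1 − (1+0.057)^−3] / 0.057 = 120418.73026
Perpetuity value at year 3: £23,200.00 / 0.057 = 407017.54386
PV of perpetuity: 407017.54386 / (1+0.057)^3 = 344657.84426
Total PV = 120418.73026 + 344657.84426 = 465076.57452

£465076.57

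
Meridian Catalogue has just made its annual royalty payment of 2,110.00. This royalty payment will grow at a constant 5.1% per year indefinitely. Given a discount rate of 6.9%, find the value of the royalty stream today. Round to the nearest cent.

D₁ = D₀ × (1 + g) = 2,110.00 × 1.051 = 2,217.6100
Growing perpetuity: P = D₁ / (r − g) = 2,217.6100 / (0.069 − 0.051) = 123,200.56

123200.56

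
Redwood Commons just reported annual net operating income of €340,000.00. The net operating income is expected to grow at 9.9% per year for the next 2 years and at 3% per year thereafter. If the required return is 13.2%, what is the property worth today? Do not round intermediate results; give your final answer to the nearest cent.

€3886628.39

D_1 = 373660.00000
D_2 = 410652.34000
Terminal value at year 2: TV = D_2×(1+g_2)/(r−g_2) = 422971.91020/0.102 = 4146783.43333
P_0 = D_1/(1+r)^1 + D_2/(1+r)^2 + TV/(1+r)^2
    = 330088.33922 + 320465.62262 + 3236074.42449 = 3886628.38634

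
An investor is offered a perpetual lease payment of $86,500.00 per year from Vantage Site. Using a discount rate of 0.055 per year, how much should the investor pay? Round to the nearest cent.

Level perpetuity: PV = C / r = $86,500.00 / 0.055 = $1,572,727.27

$1572727.27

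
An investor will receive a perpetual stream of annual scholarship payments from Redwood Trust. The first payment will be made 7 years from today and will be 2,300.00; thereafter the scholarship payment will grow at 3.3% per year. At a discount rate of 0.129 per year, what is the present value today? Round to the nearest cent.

11568.92

Value at end of year 6: C₁ / (r − g) = 2,300.00 / (0.129 − 0.033) = 23,958.3333
Discount to today: PV = 23,958.3333 / (1 + 0.129)^6 = 23,958.3333 / 2.070922 = 11,568.92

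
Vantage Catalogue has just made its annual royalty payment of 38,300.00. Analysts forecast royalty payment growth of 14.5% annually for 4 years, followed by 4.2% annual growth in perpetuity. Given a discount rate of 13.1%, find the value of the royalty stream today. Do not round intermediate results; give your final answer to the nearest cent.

D_1 = 43853.50000
D_2 = 50212.25750
D_3 = 57493.03484
D_4 = 65829.52489
Terminal value at year 4: TV = D_4×(1+g_2)/(r−g_2) = 68594.36493/0.089 = 770723.20151
P_0 = D_1/(1+r)^1 + D_2/(1+r)^2 + D_3/(1+r)^3 + D_4/(1+r)^4 + TV/(1+r)^4
    = 38774.09372 + 39254.05598 + 39739.95941 + 40231.87757 + 471029.39802 = 629029.38470

629029.38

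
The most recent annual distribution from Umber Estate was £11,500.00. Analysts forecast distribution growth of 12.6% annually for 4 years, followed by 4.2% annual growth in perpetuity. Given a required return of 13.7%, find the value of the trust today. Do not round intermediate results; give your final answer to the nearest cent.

D_1 = 12949.00000
D_2 = 14580.57400
D_3 = 16417.72632
D_4 = 18486.35984
Terminal value at year 4: TV = D_4×(1+g_2)/(r−g_2) = 19262.78695/0.095 = 202766.17846
P_0 = D_1/(1+r)^1 + D_2/(1+r)^2 + D_3/(1+r)^3 + D_4/(1+r)^4 + TV/(1+r)^4
    = 11388.74230 + 11278.56098 + 11169.44561 + 11061.38589 + 121325.93792 = 166224.07271

£166224.07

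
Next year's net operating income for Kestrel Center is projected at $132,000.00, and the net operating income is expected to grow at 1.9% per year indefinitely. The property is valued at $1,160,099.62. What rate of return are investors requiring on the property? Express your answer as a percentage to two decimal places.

P = D₁/(r − g) ⇒ r = D₁/P + g = $132,000.0000/$1,160,099.62 + 0.019 = 0.113783 + 0.019 = 0.132783

13.28%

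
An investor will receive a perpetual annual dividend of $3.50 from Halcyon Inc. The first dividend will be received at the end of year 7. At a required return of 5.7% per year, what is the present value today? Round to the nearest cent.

$44.03

Value at end of year 6: C / r = $3.50 / 0.057 = $61.4035
Discount to today: PV = $61.4035 / (1 + 0.057)^6 = $61.4035 / 1.394601 = $44.03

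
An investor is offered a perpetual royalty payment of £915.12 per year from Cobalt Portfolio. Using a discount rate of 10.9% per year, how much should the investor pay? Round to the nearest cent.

Level perpetuity: PV = C / r = £915.12 / 0.109 = £8,395.60

£8395.60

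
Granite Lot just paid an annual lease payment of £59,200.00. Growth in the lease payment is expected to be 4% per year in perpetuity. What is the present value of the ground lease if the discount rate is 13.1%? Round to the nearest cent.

£676571.43

D₁ = D₀ × (1 + g) = £59,200.00 × 1.04 = £61,568.0000
Growing perpetuity: P = D₁ / (r − g) = £61,568.0000 / (0.131 − 0.04) = £676,571.43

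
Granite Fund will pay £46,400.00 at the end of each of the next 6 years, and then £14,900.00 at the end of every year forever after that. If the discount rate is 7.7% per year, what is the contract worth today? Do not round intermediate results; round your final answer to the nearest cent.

PV of 6-year annuity: £46,400.00 × [1 − (1+0.077)^−6] / 0.077 = 216467.85553
Perpetuity value at year 6: £14,900.00 / 0.077 = 193506.49351
PV of perpetuity: 193506.49351 / (1+0.077)^6 = 123994.18645
Total PV = 216467.85553 + 123994.18645 = 340462.04198

£340462.04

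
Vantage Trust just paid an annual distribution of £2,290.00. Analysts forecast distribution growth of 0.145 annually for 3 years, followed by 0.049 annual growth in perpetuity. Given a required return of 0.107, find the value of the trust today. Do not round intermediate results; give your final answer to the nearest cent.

D_1 = 2622.05000
D_2 = 3002.24725
D_3 = 3437.57310
Terminal value at year 3: TV = D_3×(1+g_2)/(r−g_2) = 3606.01418/0.058 = 62172.65833
P_0 = D_1/(1+r)^1 + D_2/(1+r)^2 + D_3/(1+r)^3 + TV/(1+r)^3
    = 2368.60885 + 2449.91611 + 2534.01441 + 45830.70885 = 53183.24822

£53183.25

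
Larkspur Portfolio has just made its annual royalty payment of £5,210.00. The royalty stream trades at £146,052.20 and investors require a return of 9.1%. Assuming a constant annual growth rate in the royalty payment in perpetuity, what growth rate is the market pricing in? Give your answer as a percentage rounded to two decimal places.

5.34%

P = D₀(1+g)/(r−g) ⇒ P(r−g) = D₀(1+g) ⇒ g(P+D₀) = P·r − D₀
g = (P·r − D₀)/(P + D₀) = (£146,052.20×0.091 − £5,210.00) / (£146,052.20 + £5,210.00) = 0.053422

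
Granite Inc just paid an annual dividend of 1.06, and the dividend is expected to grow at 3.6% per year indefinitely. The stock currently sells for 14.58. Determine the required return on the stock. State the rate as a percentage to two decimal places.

11.13%

D₁ = 1.06 × 1.036 = 1.0982
P = D₁/(r − g) ⇒ r = D₁/P + g = 1.0982/14.58 + 0.036 = 0.075320 + 0.036 = 0.111320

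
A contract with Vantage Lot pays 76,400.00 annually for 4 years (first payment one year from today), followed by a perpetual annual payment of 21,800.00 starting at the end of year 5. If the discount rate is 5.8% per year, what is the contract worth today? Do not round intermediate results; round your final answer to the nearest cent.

565926.52

PV of 4-year annuity: 76,400.00 × [1 − (1+0.058)^−4] / 0.058 = 265950.98995
Perpetuity value at year 4: 21,800.00 / 0.058 = 375862.06897
PV of perpetuity: 375862.06897 / (1+0.058)^4 = 299975.52995
Total PV = 265950.98995 + 299975.52995 = 565926.51990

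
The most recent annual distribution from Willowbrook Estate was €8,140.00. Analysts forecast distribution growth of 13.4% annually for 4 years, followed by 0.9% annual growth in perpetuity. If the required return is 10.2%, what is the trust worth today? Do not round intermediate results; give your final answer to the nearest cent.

€134021.45

D_1 = 9230.76000
D_2 = 10467.68184
D_3 = 11870.35121
D_4 = 13460.97827
Terminal value at year 4: TV = D_4×(1+g_2)/(r−g_2) = 13582.12707/0.093 = 146044.37713
P_0 = D_1/(1+r)^1 + D_2/(1+r)^2 + D_3/(1+r)^3 + D_4/(1+r)^4 + TV/(1+r)^4
    = 8376.37024 + 8619.60422 + 8869.90125 + 9127.46645 + 99028.10369 = 134021.44584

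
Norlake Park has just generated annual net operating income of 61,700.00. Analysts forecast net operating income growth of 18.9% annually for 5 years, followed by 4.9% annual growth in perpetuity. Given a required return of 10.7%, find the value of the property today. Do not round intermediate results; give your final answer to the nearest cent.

1979372.36

D_1 = 73361.30000
D_2 = 87226.58570
D_3 = 103712.41040
D_4 = 123314.05596
D_5 = 146620.41254
Terminal value at year 5: TV = D_5×(1+g_2)/(r−g_2) = 153804.81275/0.058 = 2651807.11644
P_0 = D_1/(1+r)^1 + D_2/(1+r)^2 + D_3/(1+r)^3 + D_4/(1+r)^4 + D_5/(1+r)^5 + TV/(1+r)^5
    = 66270.37037 + 71179.28669 + 76451.82645 + 82114.92470 + 88197.51172 + 1595158.44473 = 1979372.36467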